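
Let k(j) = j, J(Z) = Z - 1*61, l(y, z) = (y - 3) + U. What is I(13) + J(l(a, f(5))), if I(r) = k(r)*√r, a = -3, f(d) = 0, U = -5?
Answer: -72 + 13*√13 ≈ -25.128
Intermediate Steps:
l(y, z) = -8 + y (l(y, z) = (y - 3) - 5 = (-3 + y) - 5 = -8 + y)
J(Z) = -61 + Z (J(Z) = Z - 61 = -61 + Z)
I(r) = r^(3/2) (I(r) = r*√r = r^(3/2))
I(13) + J(l(a, f(5))) = 13^(3/2) + (-61 + (-8 - 3)) = 13*√13 + (-61 - 11) = 13*√13 - 72 = -72 + 13*√13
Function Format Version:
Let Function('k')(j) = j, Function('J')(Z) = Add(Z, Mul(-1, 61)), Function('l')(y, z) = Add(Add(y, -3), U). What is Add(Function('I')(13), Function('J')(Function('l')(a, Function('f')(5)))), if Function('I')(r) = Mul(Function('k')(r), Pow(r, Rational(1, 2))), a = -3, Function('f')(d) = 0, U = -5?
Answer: Add(-72, Mul(13, Pow(13, Rational(1, 2)))) ≈ -25.128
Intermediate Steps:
Function('l')(y, z) = Add(-8, y) (Function('l')(y, z) = Add(Add(y, -3), -5) = Add(Add(-3, y), -5) = Add(-8, y))
Function('J')(Z) = Add(-61, Z) (Function('J')(Z) = Add(Z, -61) = Add(-61, Z))
Function('I')(r) = Pow(r, Rational(3, 2)) (Function('I')(r) = Mul(r, Pow(r, Rational(1, 2))) = Pow(r, Rational(3, 2)))
Add(Function('I')(13), Function('J')(Function('l')(a, Function('f')(5)))) = Add(Pow(13, Rational(3, 2)), Add(-61, Add(-8, -3))) = Add(Mul(13, Pow(13, Rational(1, 2))), Add(-61, -11)) = Add(Mul(13, Pow(13, Rational(1, 2))), -72) = Add(-72, Mul(13, Pow(13, Rational(1, 2))))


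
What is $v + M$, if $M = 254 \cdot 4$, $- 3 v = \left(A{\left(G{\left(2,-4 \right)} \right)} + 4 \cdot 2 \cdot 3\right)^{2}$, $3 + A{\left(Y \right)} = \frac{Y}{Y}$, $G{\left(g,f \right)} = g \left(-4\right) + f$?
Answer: $\frac{2564}{3} \approx 854.67$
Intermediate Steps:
$G{\left(g,f \right)} = f - 4 g$ ($G{\left(g,f \right)} = - 4 g + f = f - 4 g$)
$A{\left(Y \right)} = -2$ ($A{\left(Y \right)} = -3 + \frac{Y}{Y} = -3 + 1 = -2$)
$v = - \frac{484}{3}$ ($v = - \frac{\left(-2 + 4 \cdot 2 \cdot 3\right)^{2}}{3} = - \frac{\left(-2 + 8 \cdot 3\right)^{2}}{3} = - \frac{\left(-2 + 24\right)^{2}}{3} = - \frac{22^{2}}{3} = \left(- \frac{1}{3}\right) 484 = - \frac{484}{3} \approx -161.33$)
$M = 1016$
$v + M = - \frac{484}{3} + 1016 = \frac{2564}{3}$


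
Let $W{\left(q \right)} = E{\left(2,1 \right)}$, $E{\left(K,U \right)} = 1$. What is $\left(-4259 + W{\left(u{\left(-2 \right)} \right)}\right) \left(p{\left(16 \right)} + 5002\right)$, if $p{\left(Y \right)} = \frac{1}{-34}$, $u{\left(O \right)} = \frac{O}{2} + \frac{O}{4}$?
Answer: $- \frac{362072643}{17} \approx -2.1298 \cdot 10^{7}$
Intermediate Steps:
$u{\left(O \right)} = \frac{3 O}{4}$ ($u{\left(O \right)} = O \frac{1}{2} + O \frac{1}{4} = \frac{O}{2} + \frac{O}{4} = \frac{3 O}{4}$)
$W{\left(q \right)} = 1$
$p{\left(Y \right)} = - \frac{1}{34}$
$\left(-4259 + W{\left(u{\left(-2 \right)} \right)}\right) \left(p{\left(16 \right)} + 5002\right) = \left(-4259 + 1\right) \left(- \frac{1}{34} + 5002\right) = \left(-4258\right) \frac{170067}{34} = - \frac{362072643}{17}$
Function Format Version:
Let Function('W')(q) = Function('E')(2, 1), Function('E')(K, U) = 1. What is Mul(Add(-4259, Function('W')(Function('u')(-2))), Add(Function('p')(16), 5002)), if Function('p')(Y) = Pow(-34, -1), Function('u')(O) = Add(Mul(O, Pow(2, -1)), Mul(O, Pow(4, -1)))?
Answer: Rational(-362072643, 17) ≈ -2.1298e+7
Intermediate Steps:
Function('u')(O) = Mul(Rational(3, 4), O) (Function('u')(O) = Add(Mul(O, Rational(1, 2)), Mul(O, Rational(1, 4))) = Add(Mul(Rational(1, 2), O), Mul(Rational(1, 4), O)) = Mul(Rational(3, 4), O))
Function('W')(q) = 1
Function('p')(Y) = Rational(-1, 34)
Mul(Add(-4259, Function('W')(Function('u')(-2))), Add(Function('p')(16), 5002)) = Mul(Add(-4259, 1), Add(Rational(-1, 34), 5002)) = Mul(-4258, Rational(170067, 34)) = Rational(-362072643, 17)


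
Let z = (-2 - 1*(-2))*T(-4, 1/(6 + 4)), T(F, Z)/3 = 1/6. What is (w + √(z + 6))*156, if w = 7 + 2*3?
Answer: 2028 + 156*√6 ≈ 2410.1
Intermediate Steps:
T(F, Z) = ½ (T(F, Z) = 3/6 = 3*(⅙) = ½)
z = 0 (z = (-2 - 1*(-2))*(½) = (-2 + 2)*(½) = 0*(½) = 0)
w = 13 (w = 7 + 6 = 13)
(w + √(z + 6))*156 = (13 + √(0 + 6))*156 = (13 + √6)*156 = 2028 + 156*√6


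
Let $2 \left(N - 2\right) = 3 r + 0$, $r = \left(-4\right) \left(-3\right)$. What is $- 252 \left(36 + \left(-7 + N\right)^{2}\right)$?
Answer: $-51660$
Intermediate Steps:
$r = 12$
$N = 20$ ($N = 2 + \frac{3 \cdot 12 + 0}{2} = 2 + \frac{36 + 0}{2} = 2 + \frac{1}{2} \cdot 36 = 2 + 18 = 20$)
$- 252 \left(36 + \left(-7 + N\right)^{2}\right) = - 252 \left(36 + \left(-7 + 20\right)^{2}\right) = - 252 \left(36 + 13^{2}\right) = - 252 \left(36 + 169\right) = \left(-252\right) 205 = -51660$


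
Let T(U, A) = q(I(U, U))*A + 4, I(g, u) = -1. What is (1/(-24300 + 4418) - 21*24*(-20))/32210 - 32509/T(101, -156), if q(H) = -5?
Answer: -5165404091181/125518247120 ≈ -41.153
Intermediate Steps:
T(U, A) = 4 - 5*A (T(U, A) = -5*A + 4 = 4 - 5*A)
(1/(-24300 + 4418) - 21*24*(-20))/32210 - 32509/T(101, -156) = (1/(-24300 + 4418) - 21*24*(-20))/32210 - 32509/(4 - 5*(-156)) = (1/(-19882) - 504*(-20))*(1/32210) - 32509/(4 + 780) = (-1/19882 + 10080)*(1/32210) - 32509/784 = (200410559/19882)*(1/32210) - 32509*1/784 = 200410559/640399220 - 32509/784 = -5165404091181/125518247120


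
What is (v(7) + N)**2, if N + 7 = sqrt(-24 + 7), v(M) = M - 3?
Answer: (-3 + I*sqrt(17))**2 ≈ -8.0 - 24.739*I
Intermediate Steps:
v(M) = -3 + M
N = -7 + I*sqrt(17) (N = -7 + sqrt(-24 + 7) = -7 + sqrt(-17) = -7 + I*sqrt(17) ≈ -7.0 + 4.1231*I)
(v(7) + N)**2 = ((-3 + 7) + (-7 + I*sqrt(17)))**2 = (4 + (-7 + I*sqrt(17)))**2 = (-3 + I*sqrt(17))**2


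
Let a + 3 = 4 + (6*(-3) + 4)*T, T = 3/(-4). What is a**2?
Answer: 529/4 ≈ 132.25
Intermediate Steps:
T = -3/4 (T = 3*(-1/4) = -3/4 ≈ -0.75000)
a = 23/2 (a = -3 + (4 + (6*(-3) + 4)*(-3/4)) = -3 + (4 + (-18 + 4)*(-3/4)) = -3 + (4 - 14*(-3/4)) = -3 + (4 + 21/2) = -3 + 29/2 = 23/2 ≈ 11.500)
a**2 = (23/2)**2 = 529/4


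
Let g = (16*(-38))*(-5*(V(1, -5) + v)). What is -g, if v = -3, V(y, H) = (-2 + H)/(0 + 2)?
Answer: 19760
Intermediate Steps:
V(y, H) = -1 + H/2 (V(y, H) = (-2 + H)/2 = (-2 + H)*(½) = -1 + H/2)
g = -19760 (g = (16*(-38))*(-5*((-1 + (½)*(-5)) - 3)) = -(-3040)*((-1 - 5/2) - 3) = -(-3040)*(-7/2 - 3) = -(-3040)*(-13)/2 = -608*65/2 = -19760)
-g = -1*(-19760) = 19760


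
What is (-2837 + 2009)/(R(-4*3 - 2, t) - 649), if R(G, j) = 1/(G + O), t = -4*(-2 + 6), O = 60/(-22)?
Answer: 50784/39809 ≈ 1.2757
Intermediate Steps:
O = -30/11 (O = 60*(-1/22) = -30/11 ≈ -2.7273)
t = -16 (t = -4*4 = -16)
R(G, j) = 1/(-30/11 + G) (R(G, j) = 1/(G - 30/11) = 1/(-30/11 + G))
(-2837 + 2009)/(R(-4*3 - 2, t) - 649) = (-2837 + 2009)/(11/(-30 + 11*(-4*3 - 2)) - 649) = -828/(11/(-30 + 11*(-12 - 2)) - 649) = -828/(11/(-30 + 11*(-14)) - 649) = -828/(11/(-30 - 154) - 649) = -828/(11/(-184) - 649) = -828/(11*(-1/184) - 649) = -828/(-11/184 - 649) = -828/(-119427/184) = -828*(-184/119427) = 50784/39809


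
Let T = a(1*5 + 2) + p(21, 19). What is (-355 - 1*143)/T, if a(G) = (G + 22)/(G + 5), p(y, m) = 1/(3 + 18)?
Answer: -4648/23 ≈ -202.09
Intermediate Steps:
p(y, m) = 1/21
a(G) = (22 + G)/(5 + G)
T = 69/28 (T = (22 + (1*5 + 2))/(5 + (1*5 + 2)) + 1/21 = (22 + (5 + 2))/(5 + (5 + 2)) + 1/21 = (22 + 7)/(5 + 7) + 1/21 = 29/12 + 1/21 = 69/28 ≈ 2.4643)
(-355 - 1*143)/T = (-355 - 1*143)/(69/28) = (-355 - 143)*(28/69) = -498*28/69 = -4648/23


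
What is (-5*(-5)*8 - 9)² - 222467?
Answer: -185986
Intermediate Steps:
(-5*(-5)*8 - 9)² - 222467 = (25*8 - 9)² - 222467 = (200 - 9)² - 222467 = 191² - 222467 = 36481 - 222467 = -185986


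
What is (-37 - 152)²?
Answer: 35721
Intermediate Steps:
(-37 - 152)² = (-189)² = 35721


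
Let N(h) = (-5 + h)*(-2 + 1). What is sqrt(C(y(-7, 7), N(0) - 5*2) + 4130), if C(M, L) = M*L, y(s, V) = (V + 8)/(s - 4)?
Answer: sqrt(500555)/11 ≈ 64.318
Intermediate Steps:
N(h) = 5 - h (N(h) = (-5 + h)*(-1) = 5 - h)
y(s, V) = (8 + V)/(-4 + s)
C(M, L) = L*M
sqrt(C(y(-7, 7), N(0) - 5*2) + 4130) = sqrt(((5 - 1*0) - 5*2)*((8 + 7)/(-4 - 7)) + 4130) = sqrt(((5 + 0) - 10)*(15/(-11)) + 4130) = sqrt((5 - 10)*(-1/11*15) + 4130) = sqrt(-5*(-15/11) + 4130) = sqrt(75/11 + 4130) = sqrt(45505/11) = sqrt(500555)/11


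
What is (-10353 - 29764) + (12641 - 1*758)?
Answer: -28234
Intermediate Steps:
(-10353 - 29764) + (12641 - 1*758) = -40117 + (12641 - 758) = -40117 + 11883 = -28234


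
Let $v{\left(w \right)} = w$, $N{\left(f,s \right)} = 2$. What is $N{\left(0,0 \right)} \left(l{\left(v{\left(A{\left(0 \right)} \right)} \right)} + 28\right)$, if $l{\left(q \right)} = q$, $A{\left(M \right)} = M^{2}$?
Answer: $56$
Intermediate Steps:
$N{\left(0,0 \right)} \left(l{\left(v{\left(A{\left(0 \right)} \right)} \right)} + 28\right) = 2 \left(0^{2} + 28\right) = 2 \left(0 + 28\right) = 2 \cdot 28 = 56$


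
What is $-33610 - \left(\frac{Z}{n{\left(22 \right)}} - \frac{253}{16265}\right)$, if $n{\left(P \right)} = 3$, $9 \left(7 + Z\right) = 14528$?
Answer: $- \frac{14995265944}{439155} \approx -34146.0$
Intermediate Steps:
$Z = \frac{14465}{9}$ ($Z = -7 + \frac{1}{9} \cdot 14528 = -7 + \frac{14528}{9} = \frac{14465}{9} \approx 1607.2$)
$-33610 - \left(\frac{Z}{n{\left(22 \right)}} - \frac{253}{16265}\right) = -33610 - \left(\frac{14465}{9 \cdot 3} - \frac{253}{16265}\right) = -33610 - \left(\frac{14465}{9} \cdot \frac{1}{3} - \frac{253}{16265}\right) = -33610 - \left(\frac{14465}{27} - \frac{253}{16265}\right) = -33610 - \frac{235266394}{439155} = - \frac{14995265944}{439155}$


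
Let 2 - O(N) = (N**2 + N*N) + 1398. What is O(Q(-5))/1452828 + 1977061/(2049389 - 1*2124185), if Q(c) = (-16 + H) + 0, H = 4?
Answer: -79790431527/3018492308 ≈ -26.434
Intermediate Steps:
Q(c) = -12 (Q(c) = (-16 + 4) + 0 = -12 + 0 = -12)
O(N) = -1396 - 2*N**2 (O(N) = 2 - ((N**2 + N*N) + 1398) = 2 - ((N**2 + N**2) + 1398) = 2 - (2*N**2 + 1398) = 2 - (1398 + 2*N**2) = 2 + (-1398 - 2*N**2) = -1396 - 2*N**2)
O(Q(-5))/1452828 + 1977061/(2049389 - 1*2124185) = (-1396 - 2*(-12)**2)/1452828 + 1977061/(2049389 - 1*2124185) = (-1396 - 2*144)*(1/1452828) + 1977061/(2049389 - 2124185) = (-1396 - 288)*(1/1452828) + 1977061/(-74796) = -1684*1/1452828 + 1977061*(-1/74796) = -421/363207 - 1977061/74796 = -79790431527/3018492308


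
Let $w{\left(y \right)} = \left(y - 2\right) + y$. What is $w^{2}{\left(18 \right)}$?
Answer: $1156$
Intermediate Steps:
$w{\left(y \right)} = -2 + 2 y$ ($w{\left(y \right)} = \left(-2 + y\right) + y = -2 + 2 y$)
$w^{2}{\left(18 \right)} = \left(-2 + 2 \cdot 18\right)^{2} = \left(-2 + 36\right)^{2} = 34^{2} = 1156$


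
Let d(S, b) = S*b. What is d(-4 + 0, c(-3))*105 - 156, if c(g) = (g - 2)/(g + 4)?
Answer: 1944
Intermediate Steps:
c(g) = (-2 + g)/(4 + g)
d(-4 + 0, c(-3))*105 - 156 = ((-4 + 0)*((-2 - 3)/(4 - 3)))*105 - 156 = -4*(-5)/1*105 - 156 = -4*(-5)*105 - 156 = 20*105 - 156 = 2100 - 156 = 1944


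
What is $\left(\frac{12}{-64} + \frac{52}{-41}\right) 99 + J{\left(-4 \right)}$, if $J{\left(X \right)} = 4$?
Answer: $- \frac{91921}{656} \approx -140.12$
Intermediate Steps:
$\left(\frac{12}{-64} + \frac{52}{-41}\right) 99 + J{\left(-4 \right)} = \left(\frac{12}{-64} + \frac{52}{-41}\right) 99 + 4 = \left(12 \left(- \frac{1}{64}\right) + 52 \left(- \frac{1}{41}\right)\right) 99 + 4 = \left(- \frac{3}{16} - \frac{52}{41}\right) 99 + 4 = \left(- \frac{955}{656}\right) 99 + 4 = - \frac{94545}{656} + 4 = - \frac{91921}{656}$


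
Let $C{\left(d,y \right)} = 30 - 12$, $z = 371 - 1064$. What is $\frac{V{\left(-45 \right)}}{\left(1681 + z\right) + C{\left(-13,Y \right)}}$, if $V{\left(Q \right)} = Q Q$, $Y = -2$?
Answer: $\frac{2025}{1006} \approx 2.0129$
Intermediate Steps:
$z = -693$
$V{\left(Q \right)} = Q^{2}$
$C{\left(d,y \right)} = 18$
$\frac{V{\left(-45 \right)}}{\left(1681 + z\right) + C{\left(-13,Y \right)}} = \frac{\left(-45\right)^{2}}{\left(1681 - 693\right) + 18} = \frac{2025}{988 + 18} = \frac{2025}{1006}$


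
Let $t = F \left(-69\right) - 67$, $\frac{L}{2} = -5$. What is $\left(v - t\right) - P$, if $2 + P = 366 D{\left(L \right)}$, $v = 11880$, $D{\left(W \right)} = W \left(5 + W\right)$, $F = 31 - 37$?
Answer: $-6765$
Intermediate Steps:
$L = -10$ ($L = 2 \left(-5\right) = -10$)
$F = -6$
$t = 347$ ($t = \left(-6\right) \left(-69\right) - 67 = 414 - 67 = 347$)
$P = 18298$ ($P = -2 + 366 \left(- 10 \left(5 - 10\right)\right) = -2 + 366 \left(\left(-10\right) \left(-5\right)\right) = -2 + 366 \cdot 50 = -2 + 18300 = 18298$)
$\left(v - t\right) - P = \left(11880 - 347\right) - 18298 = 11533 - 18298 = -6765$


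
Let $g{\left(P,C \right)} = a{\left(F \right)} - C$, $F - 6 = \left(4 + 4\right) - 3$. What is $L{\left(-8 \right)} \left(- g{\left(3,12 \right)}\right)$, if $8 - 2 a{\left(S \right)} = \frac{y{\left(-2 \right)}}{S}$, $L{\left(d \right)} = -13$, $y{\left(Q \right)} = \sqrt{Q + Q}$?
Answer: $-104 - \frac{13 i}{11} \approx -104.0 - 1.1818 i$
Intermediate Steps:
$y{\left(Q \right)} = \sqrt{2} \sqrt{Q}$ ($y{\left(Q \right)} = \sqrt{2 Q} = \sqrt{2} \sqrt{Q}$)
$F = 11$ ($F = 6 + \left(\left(4 + 4\right) - 3\right) = 6 + \left(8 - 3\right) = 6 + 5 = 11$)
$a{\left(S \right)} = 4 - \frac{i}{S}$ ($a{\left(S \right)} = 4 - \frac{\sqrt{2} \sqrt{-2} \frac{1}{S}}{2} = 4 - \frac{\sqrt{2} i \sqrt{2} \frac{1}{S}}{2} = 4 - \frac{2 i \frac{1}{S}}{2} = 4 - \frac{i}{S}$)
$g{\left(P,C \right)} = 4 - C - \frac{i}{11}$ ($g{\left(P,C \right)} = \left(4 - \frac{i}{11}\right) - C = 4 - C - \frac{i}{11}$)
$L{\left(-8 \right)} \left(- g{\left(3,12 \right)}\right) = - 13 \left(- (4 - 12 - \frac{i}{11})\right) = - 13 \left(- (-8 - \frac{i}{11})\right) = - 13 \left(8 + \frac{i}{11}\right) = -104 - \frac{13 i}{11}$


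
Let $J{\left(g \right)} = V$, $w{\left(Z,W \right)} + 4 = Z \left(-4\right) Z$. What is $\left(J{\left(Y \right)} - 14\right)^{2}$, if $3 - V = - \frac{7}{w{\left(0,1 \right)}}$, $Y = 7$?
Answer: $\frac{2601}{16} \approx 162.56$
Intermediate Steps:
$w{\left(Z,W \right)} = -4 - 4 Z^{2}$ ($w{\left(Z,W \right)} = -4 + Z \left(-4\right) Z = -4 + - 4 Z Z = -4 - 4 Z^{2}$)
$V = \frac{5}{4}$ ($V = 3 - - \frac{7}{-4 - 4 \cdot 0^{2}} = 3 - - \frac{7}{-4 - 0} = 3 - - \frac{7}{-4 + 0} = 3 - - \frac{7}{-4} = 3 - \left(-7\right) \left(- \frac{1}{4}\right) = 3 - \frac{7}{4} = \frac{5}{4} \approx 1.25$)
$J{\left(g \right)} = \frac{5}{4}$
$\left(J{\left(Y \right)} - 14\right)^{2} = \left(\frac{5}{4} - 14\right)^{2} = \left(- \frac{51}{4}\right)^{2} = \frac{2601}{16}$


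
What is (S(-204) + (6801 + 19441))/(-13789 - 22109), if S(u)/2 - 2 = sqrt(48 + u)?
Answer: -13123/17949 - 2*I*sqrt(39)/17949 ≈ -0.73113 - 0.00069586*I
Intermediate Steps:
S(u) = 4 + 2*sqrt(48 + u)
(S(-204) + (6801 + 19441))/(-13789 - 22109) = ((4 + 2*sqrt(48 - 204)) + (6801 + 19441))/(-13789 - 22109) = ((4 + 2*sqrt(-156)) + 26242)/(-35898) = ((4 + 2*(2*I*sqrt(39))) + 26242)*(-1/35898) = ((4 + 4*I*sqrt(39)) + 26242)*(-1/35898) = (26246 + 4*I*sqrt(39))*(-1/35898) = -13123/17949 - 2*I*sqrt(39)/17949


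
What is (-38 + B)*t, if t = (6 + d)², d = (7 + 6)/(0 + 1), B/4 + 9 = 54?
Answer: 51262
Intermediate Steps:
B = 180 (B = -36 + 4*54 = -36 + 216 = 180)
d = 13 (d = 13/1 = 13*1 = 13)
t = 361 (t = (6 + 13)² = 19² = 361)
(-38 + B)*t = (-38 + 180)*361 = 142*361 = 51262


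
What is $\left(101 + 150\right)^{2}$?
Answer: $63001$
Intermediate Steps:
$\left(101 + 150\right)^{2} = 251^{2} = 63001$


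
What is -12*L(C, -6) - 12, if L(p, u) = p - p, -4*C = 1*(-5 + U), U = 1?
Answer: -12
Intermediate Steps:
C = 1 (C = -(-5 + 1)/4 = -(-4)/4 = -1/4*(-4) = 1)
L(p, u) = 0
-12*L(C, -6) - 12 = -12*0 - 12 = 0 - 12 = -12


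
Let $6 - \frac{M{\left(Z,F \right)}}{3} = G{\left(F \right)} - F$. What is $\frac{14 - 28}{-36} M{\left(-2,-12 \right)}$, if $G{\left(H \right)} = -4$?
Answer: $- \frac{7}{3} \approx -2.3333$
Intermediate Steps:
$M{\left(Z,F \right)} = 30 + 3 F$ ($M{\left(Z,F \right)} = 18 - 3 \left(-4 - F\right) = 18 + \left(12 + 3 F\right) = 30 + 3 F$)
$\frac{14 - 28}{-36} M{\left(-2,-12 \right)} = \frac{14 - 28}{-36} \left(30 + 3 \left(-12\right)\right) = \left(- \frac{1}{36}\right) \left(-14\right) \left(30 - 36\right) = \frac{7}{18} \left(-6\right) = - \frac{7}{3}$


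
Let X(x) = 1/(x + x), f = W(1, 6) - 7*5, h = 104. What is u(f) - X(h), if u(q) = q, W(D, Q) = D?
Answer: -7073/208 ≈ -34.005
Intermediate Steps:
f = -34 (f = 1 - 7*5 = 1 - 35 = -34)
X(x) = 1/(2*x)
u(f) - X(h) = -34 - 1/(2*104) = -34 - 1*1/208 = -34 - 1/208 = -7073/208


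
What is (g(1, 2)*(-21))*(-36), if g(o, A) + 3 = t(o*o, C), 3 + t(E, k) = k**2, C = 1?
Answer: -3780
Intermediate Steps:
t(E, k) = -3 + k**2
g(o, A) = -5 (g(o, A) = -3 + (-3 + 1**2) = -3 + (-3 + 1) = -3 - 2 = -5)
(g(1, 2)*(-21))*(-36) = -5*(-21)*(-36) = 105*(-36) = -3780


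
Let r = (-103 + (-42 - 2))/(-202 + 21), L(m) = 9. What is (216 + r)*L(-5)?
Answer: 353187/181 ≈ 1951.3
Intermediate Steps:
r = 147/181 (r = (-103 - 44)/(-181) = -147*(-1/181) = 147/181 ≈ 0.81215)
(216 + r)*L(-5) = (216 + 147/181)*9 = (39243/181)*9 = 353187/181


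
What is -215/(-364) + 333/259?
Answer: 683/364 ≈ 1.8764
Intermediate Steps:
-215/(-364) + 333/259 = -215*(-1/364) + 333*(1/259) = 215/364 + 9/7 = 683/364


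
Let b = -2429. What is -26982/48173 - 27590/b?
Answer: 1263553792/117012217 ≈ 10.798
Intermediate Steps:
-26982/48173 - 27590/b = -26982/48173 - 27590/(-2429) = -26982*1/48173 - 27590*(-1/2429) = -26982/48173 + 27590/2429 = 1263553792/117012217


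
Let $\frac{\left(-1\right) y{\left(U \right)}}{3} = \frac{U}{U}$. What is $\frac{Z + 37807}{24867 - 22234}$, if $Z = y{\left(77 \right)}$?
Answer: $\frac{37804}{2633} \approx 14.358$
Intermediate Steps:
$y{\left(U \right)} = -3$ ($y{\left(U \right)} = - 3 \frac{U}{U} = \left(-3\right) 1 = -3$)
$Z = -3$
$\frac{Z + 37807}{24867 - 22234} = \frac{-3 + 37807}{24867 - 22234} = \frac{37804}{2633}$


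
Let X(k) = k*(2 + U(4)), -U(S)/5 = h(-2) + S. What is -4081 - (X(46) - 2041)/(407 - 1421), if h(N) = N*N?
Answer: -1380641/338 ≈ -4084.7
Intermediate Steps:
h(N) = N²
U(S) = -20 - 5*S (U(S) = -5*((-2)² + S) = -5*(4 + S) = -20 - 5*S)
X(k) = -38*k (X(k) = k*(2 + (-20 - 5*4)) = k*(2 + (-20 - 20)) = k*(2 - 40) = k*(-38) = -38*k)
-4081 - (X(46) - 2041)/(407 - 1421) = -4081 - (-38*46 - 2041)/(407 - 1421) = -4081 - (-1748 - 2041)/(-1014) = -4081 - (-3789)*(-1)/1014 = -4081 - 1*1263/338 = -4081 - 1263/338 = -1380641/338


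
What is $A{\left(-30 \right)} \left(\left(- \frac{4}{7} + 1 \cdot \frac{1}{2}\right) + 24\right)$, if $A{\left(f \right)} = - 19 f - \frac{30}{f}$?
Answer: $\frac{191285}{14} \approx 13663.0$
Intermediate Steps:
$A{\left(f \right)} = - \frac{30}{f} - 19 f$
$A{\left(-30 \right)} \left(\left(- \frac{4}{7} + 1 \cdot \frac{1}{2}\right) + 24\right) = \left(- \frac{30}{-30} - -570\right) \left(\left(- \frac{4}{7} + 1 \cdot \frac{1}{2}\right) + 24\right) = \left(\left(-30\right) \left(- \frac{1}{30}\right) + 570\right) \left(\left(\left(-4\right) \frac{1}{7} + 1 \cdot \frac{1}{2}\right) + 24\right) = \left(1 + 570\right) \left(\left(- \frac{4}{7} + \frac{1}{2}\right) + 24\right) = 571 \left(- \frac{1}{14} + 24\right) = 571 \cdot \frac{335}{14} = \frac{191285}{14}$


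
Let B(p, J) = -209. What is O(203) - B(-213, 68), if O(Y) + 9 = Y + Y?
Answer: 606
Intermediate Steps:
O(Y) = -9 + 2*Y (O(Y) = -9 + (Y + Y) = -9 + 2*Y)
O(203) - B(-213, 68) = (-9 + 2*203) - 1*(-209) = (-9 + 406) + 209 = 397 + 209 = 606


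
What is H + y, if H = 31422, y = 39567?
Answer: 70989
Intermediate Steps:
H + y = 31422 + 39567 = 70989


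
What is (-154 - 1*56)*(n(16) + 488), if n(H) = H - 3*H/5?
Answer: -103824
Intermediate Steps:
n(H) = 2*H/5 (n(H) = H - 3*H/5 = 2*H/5)
(-154 - 1*56)*(n(16) + 488) = (-154 - 1*56)*((⅖)*16 + 488) = (-154 - 56)*(32/5 + 488) = -210*2472/5 = -103824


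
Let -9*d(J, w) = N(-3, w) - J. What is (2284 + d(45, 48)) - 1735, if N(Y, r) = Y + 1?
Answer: 4988/9 ≈ 554.22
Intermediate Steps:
N(Y, r) = 1 + Y
d(J, w) = 2/9 + J/9 (d(J, w) = -((1 - 3) - J)/9 = -(-2 - J)/9 = 2/9 + J/9)
(2284 + d(45, 48)) - 1735 = (2284 + (2/9 + (⅑)*45)) - 1735 = (2284 + (2/9 + 5)) - 1735 = (2284 + 47/9) - 1735 = 20603/9 - 1735 = 4988/9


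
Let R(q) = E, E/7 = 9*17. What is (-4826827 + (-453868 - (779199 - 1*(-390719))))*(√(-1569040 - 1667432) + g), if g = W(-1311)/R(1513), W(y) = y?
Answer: 2818917881/357 - 38703678*I*√89902 ≈ 7.8961e+6 - 1.1605e+10*I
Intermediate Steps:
E = 1071 (E = 7*(9*17) = 7*153 = 1071)
R(q) = 1071
g = -437/357 (g = -1311/1071 = -1311*1/1071 = -437/357 ≈ -1.2241)
(-4826827 + (-453868 - (779199 - 1*(-390719))))*(√(-1569040 - 1667432) + g) = (-4826827 + (-453868 - (779199 - 1*(-390719))))*(√(-1569040 - 1667432) - 437/357) = (-4826827 + (-453868 - (779199 + 390719)))*(√(-3236472) - 437/357) = (-4826827 + (-453868 - 1*1169918))*(6*I*√89902 - 437/357) = (-4826827 + (-453868 - 1169918))*(-437/357 + 6*I*√89902) = (-4826827 - 1623786)*(-437/357 + 6*I*√89902) = -6450613*(-437/357 + 6*I*√89902) = 2818917881/357 - 38703678*I*√89902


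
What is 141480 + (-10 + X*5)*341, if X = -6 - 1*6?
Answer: 117610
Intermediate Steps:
X = -12 (X = -6 - 6 = -12)
141480 + (-10 + X*5)*341 = 141480 + (-10 - 12*5)*341 = 141480 + (-10 - 60)*341 = 141480 - 70*341 = 141480 - 23870 = 117610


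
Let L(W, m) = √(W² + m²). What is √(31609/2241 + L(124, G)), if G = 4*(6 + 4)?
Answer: √(7870641 + 2232036*√1061)/747 ≈ 12.017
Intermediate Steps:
G = 40 (G = 4*10 = 40)
√(31609/2241 + L(124, G)) = √(31609/2241 + √(124² + 40²)) = √(31609*(1/2241) + √(15376 + 1600)) = √(31609/2241 + √16976) = √(31609/2241 + 4*√1061)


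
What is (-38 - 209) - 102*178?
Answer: -18403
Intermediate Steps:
(-38 - 209) - 102*178 = -247 - 18156 = -18403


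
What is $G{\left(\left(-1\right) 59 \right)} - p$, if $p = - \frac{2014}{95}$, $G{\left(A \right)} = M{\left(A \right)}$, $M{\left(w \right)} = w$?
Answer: $- \frac{189}{5} \approx -37.8$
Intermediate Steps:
$G{\left(A \right)} = A$
$p = - \frac{106}{5}$ ($p = \left(-2014\right) \frac{1}{95} = - \frac{106}{5} \approx -21.2$)
$G{\left(\left(-1\right) 59 \right)} - p = \left(-1\right) 59 - - \frac{106}{5} = -59 + \frac{106}{5} = - \frac{189}{5}$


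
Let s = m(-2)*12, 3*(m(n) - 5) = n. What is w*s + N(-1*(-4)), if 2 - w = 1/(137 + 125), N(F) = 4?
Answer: 14122/131 ≈ 107.80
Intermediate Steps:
m(n) = 5 + n/3
s = 52 (s = (5 + (1/3)*(-2))*12 = (5 - 2/3)*12 = (13/3)*12 = 52)
w = 523/262 (w = 2 - 1/(137 + 125) = 2 - 1/262 = 523/262 ≈ 1.9962)
w*s + N(-1*(-4)) = (523/262)*52 + 4 = 13598/131 + 4 = 14122/131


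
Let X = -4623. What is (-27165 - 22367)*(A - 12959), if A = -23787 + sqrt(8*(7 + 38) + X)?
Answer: 1820102872 - 346724*I*sqrt(87) ≈ 1.8201e+9 - 3.234e+6*I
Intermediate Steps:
A = -23787 + 7*I*sqrt(87) (A = -23787 + sqrt(8*(7 + 38) - 4623) = -23787 + sqrt(8*45 - 4623) = -23787 + sqrt(360 - 4623) = -23787 + sqrt(-4263) = -23787 + 7*I*sqrt(87) ≈ -23787.0 + 65.292*I)
(-27165 - 22367)*(A - 12959) = (-27165 - 22367)*((-23787 + 7*I*sqrt(87)) - 12959) = -49532*(-36746 + 7*I*sqrt(87)) = 1820102872 - 346724*I*sqrt(87)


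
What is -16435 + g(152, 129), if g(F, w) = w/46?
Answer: -755881/46 ≈ -16432.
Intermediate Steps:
g(F, w) = w/46 (g(F, w) = w*(1/46) = w/46)
-16435 + g(152, 129) = -16435 + (1/46)*129 = -16435 + 129/46 = -755881/46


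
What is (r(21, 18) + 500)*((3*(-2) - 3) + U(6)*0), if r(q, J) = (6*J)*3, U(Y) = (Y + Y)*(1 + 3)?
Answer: -7416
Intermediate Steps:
U(Y) = 8*Y (U(Y) = (2*Y)*4 = 8*Y)
r(q, J) = 18*J
(r(21, 18) + 500)*((3*(-2) - 3) + U(6)*0) = (18*18 + 500)*((3*(-2) - 3) + (8*6)*0) = (324 + 500)*((-6 - 3) + 48*0) = 824*(-9 + 0) = 824*(-9) = -7416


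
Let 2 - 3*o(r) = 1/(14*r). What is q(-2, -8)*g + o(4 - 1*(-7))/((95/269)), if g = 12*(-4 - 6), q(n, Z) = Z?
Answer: 42216983/43890 ≈ 961.88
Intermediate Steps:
g = -120 (g = 12*(-10) = -120)
o(r) = ⅔ - 1/(42*r) (o(r) = ⅔ - 1/(3*14*r) = ⅔ - 1/(42*r))
q(-2, -8)*g + o(4 - 1*(-7))/((95/269)) = -8*(-120) + ((-1 + 28*(4 - 1*(-7)))/(42*(4 - 1*(-7))))/((95/269)) = 960 + ((-1 + 28*(4 + 7))/(42*(4 + 7)))/((95*(1/269))) = 960 + ((1/42)*(-1 + 28*11)/11)/(95/269) = 960 + ((1/42)*(1/11)*(-1 + 308))*(269/95) = 960 + ((1/42)*(1/11)*307)*(269/95) = 960 + (307/462)*(269/95) = 960 + 82583/43890 = 42216983/43890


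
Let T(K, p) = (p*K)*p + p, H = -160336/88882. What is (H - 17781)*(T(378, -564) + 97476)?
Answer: -95100754980610800/44441 ≈ -2.1399e+12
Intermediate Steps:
H = -80168/44441 (H = -160336*1/88882 = -80168/44441 ≈ -1.8039)
T(K, p) = p + K*p² (T(K, p) = (K*p)*p + p = K*p² + p = p + K*p²)
(H - 17781)*(T(378, -564) + 97476) = (-80168/44441 - 17781)*(-564*(1 + 378*(-564)) + 97476) = -790285589*(-564*(1 - 213192) + 97476)/44441 = -790285589*(-564*(-213191) + 97476)/44441 = -790285589*(120239724 + 97476)/44441 = -790285589/44441*120337200 = -95100754980610800/44441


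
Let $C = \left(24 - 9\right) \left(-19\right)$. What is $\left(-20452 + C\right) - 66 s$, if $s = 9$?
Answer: $-21331$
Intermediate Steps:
$C = -285$ ($C = 15 \left(-19\right) = -285$)
$\left(-20452 + C\right) - 66 s = \left(-20452 - 285\right) - 594 = -20737 - 594 = -21331$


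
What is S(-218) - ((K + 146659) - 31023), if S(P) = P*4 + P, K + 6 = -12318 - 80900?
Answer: -23502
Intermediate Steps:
K = -93224 (K = -6 + (-12318 - 80900) = -6 - 93218 = -93224)
S(P) = 5*P (S(P) = 4*P + P = 5*P)
S(-218) - ((K + 146659) - 31023) = 5*(-218) - ((-93224 + 146659) - 31023) = -1090 - (53435 - 31023) = -1090 - 1*22412 = -1090 - 22412 = -23502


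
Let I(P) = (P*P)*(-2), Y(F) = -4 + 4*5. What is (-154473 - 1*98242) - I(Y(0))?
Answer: -252203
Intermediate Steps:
Y(F) = 16 (Y(F) = -4 + 20 = 16)
I(P) = -2*P² (I(P) = P²*(-2) = -2*P²)
(-154473 - 1*98242) - I(Y(0)) = (-154473 - 1*98242) - (-2)*16² = (-154473 - 98242) - (-2)*256 = -252715 - 1*(-512) = -252715 + 512 = -252203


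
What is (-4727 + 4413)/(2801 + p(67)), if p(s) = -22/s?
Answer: -21038/187645 ≈ -0.11212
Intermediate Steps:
(-4727 + 4413)/(2801 + p(67)) = (-4727 + 4413)/(2801 - 22/67) = -314/(2801 - 22*1/67) = -314/(2801 - 22/67) = -314/187645/67 = -314*67/187645 = -21038/187645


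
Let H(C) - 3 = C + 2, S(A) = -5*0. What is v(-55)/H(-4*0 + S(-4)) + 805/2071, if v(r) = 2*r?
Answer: -44757/2071 ≈ -21.611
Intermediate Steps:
S(A) = 0
H(C) = 5 + C (H(C) = 3 + (C + 2) = 3 + (2 + C) = 5 + C)
v(-55)/H(-4*0 + S(-4)) + 805/2071 = (2*(-55))/(5 + (-4*0 + 0)) + 805/2071 = -110/(5 + (0 + 0)) + 805*(1/2071) = -110/(5 + 0) + 805/2071 = -110/5 + 805/2071 = -110*⅕ + 805/2071 = -22 + 805/2071 = -44757/2071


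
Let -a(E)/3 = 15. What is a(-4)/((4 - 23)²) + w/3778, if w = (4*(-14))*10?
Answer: -186085/681929 ≈ -0.27288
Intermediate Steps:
w = -560 (w = -56*10 = -560)
a(E) = -45 (a(E) = -3*15 = -45)
a(-4)/((4 - 23)²) + w/3778 = -45/(4 - 23)² - 560/3778 = -45/((-19)²) - 560*1/3778 = -45/361 - 280/1889 = -186085/681929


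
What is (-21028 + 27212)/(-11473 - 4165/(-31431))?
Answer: -97184652/180301849 ≈ -0.53901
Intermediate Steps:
(-21028 + 27212)/(-11473 - 4165/(-31431)) = 6184/(-11473 - 4165*(-1/31431)) = 6184/(-11473 + 4165/31431) = 6184/(-360603698/31431) = 6184*(-31431/360603698) = -97184652/180301849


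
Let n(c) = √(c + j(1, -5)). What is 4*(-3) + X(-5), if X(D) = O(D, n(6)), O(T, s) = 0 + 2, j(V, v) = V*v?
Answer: -10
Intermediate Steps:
n(c) = √(-5 + c) (n(c) = √(c + 1*(-5)) = √(c - 5) = √(-5 + c))
O(T, s) = 2
X(D) = 2
4*(-3) + X(-5) = 4*(-3) + 2 = -12 + 2 = -10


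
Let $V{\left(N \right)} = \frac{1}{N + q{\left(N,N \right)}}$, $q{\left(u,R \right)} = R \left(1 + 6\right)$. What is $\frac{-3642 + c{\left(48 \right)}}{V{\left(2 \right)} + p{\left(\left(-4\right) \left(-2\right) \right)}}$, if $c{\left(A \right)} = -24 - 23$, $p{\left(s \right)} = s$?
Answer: $- \frac{59024}{129} \approx -457.55$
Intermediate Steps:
$q{\left(u,R \right)} = 7 R$ ($q{\left(u,R \right)} = R 7 = 7 R$)
$V{\left(N \right)} = \frac{1}{8 N}$ ($V{\left(N \right)} = \frac{1}{N + 7 N} = \frac{1}{8 N}$)
$c{\left(A \right)} = -47$
$\frac{-3642 + c{\left(48 \right)}}{V{\left(2 \right)} + p{\left(\left(-4\right) \left(-2\right) \right)}} = \frac{-3642 - 47}{\frac{1}{8 \cdot 2} - -8} = - \frac{3689}{\frac{1}{8} \cdot \frac{1}{2} + 8} = - \frac{3689}{\frac{1}{16} + 8} = - \frac{3689}{\frac{129}{16}} = \left(-3689\right) \frac{16}{129} = - \frac{59024}{129}$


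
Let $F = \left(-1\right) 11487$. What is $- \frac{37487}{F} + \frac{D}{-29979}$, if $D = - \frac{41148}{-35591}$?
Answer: $\frac{4444167071863}{1361825444427} \approx 3.2634$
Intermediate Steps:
$F = -11487$
$D = \frac{41148}{35591}$ ($D = \left(-41148\right) \left(- \frac{1}{35591}\right) = \frac{41148}{35591} \approx 1.1561$)
$- \frac{37487}{F} + \frac{D}{-29979} = - \frac{37487}{-11487} + \frac{41148}{35591 \left(-29979\right)} = \left(-37487\right) \left(- \frac{1}{11487}\right) + \frac{41148}{35591} \left(- \frac{1}{29979}\right) = \frac{37487}{11487} - \frac{4572}{118553621} = \frac{4444167071863}{1361825444427}$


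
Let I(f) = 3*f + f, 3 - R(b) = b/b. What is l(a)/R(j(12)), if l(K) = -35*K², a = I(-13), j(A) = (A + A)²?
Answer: -47320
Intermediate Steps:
j(A) = 4*A² (j(A) = (2*A)² = 4*A²)
R(b) = 2 (R(b) = 3 - b/b = 3 - 1*1 = 3 - 1 = 2)
I(f) = 4*f
a = -52 (a = 4*(-13) = -52)
l(a)/R(j(12)) = -35*(-52)²/2 = -35*2704*(½) = -94640*½ = -47320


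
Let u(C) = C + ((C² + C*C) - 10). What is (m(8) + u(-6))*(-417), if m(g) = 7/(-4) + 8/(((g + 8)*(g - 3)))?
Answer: -453279/20 ≈ -22664.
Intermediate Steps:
m(g) = -7/4 + 8/((-3 + g)*(8 + g)) (m(g) = 7*(-¼) + 8/(((8 + g)*(-3 + g))) = -7/4 + 8/(((-3 + g)*(8 + g))) = -7/4 + 8*(1/((-3 + g)*(8 + g))) = -7/4 + 8/((-3 + g)*(8 + g)))
u(C) = -10 + C + 2*C² (u(C) = C + ((C² + C²) - 10) = C + (2*C² - 10) = C + (-10 + 2*C²) = -10 + C + 2*C²)
(m(8) + u(-6))*(-417) = ((200 - 35*8 - 7*8²)/(4*(-24 + 8² + 5*8)) + (-10 - 6 + 2*(-6)²))*(-417) = ((200 - 280 - 7*64)/(4*(-24 + 64 + 40)) + (-10 - 6 + 2*36))*(-417) = ((¼)*(200 - 280 - 448)/80 + (-10 - 6 + 72))*(-417) = ((¼)*(1/80)*(-528) + 56)*(-417) = (-33/20 + 56)*(-417) = (1087/20)*(-417) = -453279/20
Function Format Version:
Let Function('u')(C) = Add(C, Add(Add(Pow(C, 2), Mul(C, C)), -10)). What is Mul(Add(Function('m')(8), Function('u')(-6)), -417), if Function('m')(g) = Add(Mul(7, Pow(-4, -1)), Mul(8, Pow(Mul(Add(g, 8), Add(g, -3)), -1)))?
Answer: Rational(-453279, 20) ≈ -22664.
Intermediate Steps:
Function('m')(g) = Add(Rational(-7, 4), Mul(8, Pow(Add(-3, g), -1), Pow(Add(8, g), -1))) (Function('m')(g) = Add(Mul(7, Rational(-1, 4)), Mul(8, Pow(Mul(Add(8, g), Add(-3, g)), -1))) = Add(Rational(-7, 4), Mul(8, Pow(Mul(Add(-3, g), Add(8, g)), -1))) = Add(Rational(-7, 4), Mul(8, Mul(Pow(Add(-3, g), -1), Pow(Add(8, g), -1)))) = Add(Rational(-7, 4), Mul(8, Pow(Add(-3, g), -1), Pow(Add(8, g), -1))))
Function('u')(C) = Add(-10, C, Mul(2, Pow(C, 2))) (Function('u')(C) = Add(C, Add(Add(Pow(C, 2), Pow(C, 2)), -10)) = Add(C, Add(Mul(2, Pow(C, 2)), -10)) = Add(C, Add(-10, Mul(2, Pow(C, 2)))) = Add(-10, C, Mul(2, Pow(C, 2))))
Mul(Add(Function('m')(8), Function('u')(-6)), -417) = Mul(Add(Mul(Rational(1, 4), Pow(Add(-24, Pow(8, 2), Mul(5, 8)), -1), Add(200, Mul(-35, 8), Mul(-7, Pow(8, 2)))), Add(-10, -6, Mul(2, Pow(-6, 2)))), -417) = Mul(Add(Mul(Rational(1, 4), Pow(Add(-24, 64, 40), -1), Add(200, -280, Mul(-7, 64))), Add(-10, -6, Mul(2, 36))), -417) = Mul(Add(Mul(Rational(1, 4), Pow(80, -1), Add(200, -280, -448)), Add(-10, -6, 72)), -417) = Mul(Add(Mul(Rational(1, 4), Rational(1, 80), -528), 56), -417) = Mul(Add(Rational(-33, 20), 56), -417) = Mul(Rational(1087, 20), -417) = Rational(-453279, 20)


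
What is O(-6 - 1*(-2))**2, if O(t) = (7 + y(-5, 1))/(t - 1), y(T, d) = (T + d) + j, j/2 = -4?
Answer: 1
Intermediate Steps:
j = -8 (j = 2*(-4) = -8)
y(T, d) = -8 + T + d (y(T, d) = (T + d) - 8 = -8 + T + d)
O(t) = -5/(-1 + t) (O(t) = (7 + (-8 - 5 + 1))/(t - 1) = (7 - 12)/(-1 + t) = -5/(-1 + t))
O(-6 - 1*(-2))**2 = (-5/(-1 + (-6 - 1*(-2))))**2 = (-5/(-1 + (-6 + 2)))**2 = (-5/(-1 - 4))**2 = (-5/(-5))**2 = (-5*(-1/5))**2 = 1**2 = 1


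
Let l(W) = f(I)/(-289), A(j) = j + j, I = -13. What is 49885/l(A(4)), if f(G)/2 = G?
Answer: 14416765/26 ≈ 5.5449e+5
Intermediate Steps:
f(G) = 2*G
A(j) = 2*j
l(W) = 26/289 (l(W) = (2*(-13))/(-289) = -26*(-1/289) = 26/289)
49885/l(A(4)) = 49885/(26/289) = 49885*(289/26) = 14416765/26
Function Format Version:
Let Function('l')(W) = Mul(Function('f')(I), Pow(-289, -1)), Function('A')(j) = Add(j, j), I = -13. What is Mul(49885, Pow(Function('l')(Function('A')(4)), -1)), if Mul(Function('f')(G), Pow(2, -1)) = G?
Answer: Rational(14416765, 26) ≈ 5.5449e+5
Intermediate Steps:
Function('f')(G) = Mul(2, G)
Function('A')(j) = Mul(2, j)
Function('l')(W) = Rational(26, 289) (Function('l')(W) = Mul(Mul(2, -13), Pow(-289, -1)) = Mul(-26, Rational(-1, 289)) = Rational(26, 289))
Mul(49885, Pow(Function('l')(Function('A')(4)), -1)) = Mul(49885, Pow(Rational(26, 289), -1)) = Mul(49885, Rational(289, 26)) = Rational(14416765, 26)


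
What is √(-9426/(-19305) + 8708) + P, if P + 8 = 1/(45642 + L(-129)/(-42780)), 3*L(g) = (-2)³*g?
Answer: -3905118137/488141104 + √40067972230/2145 ≈ 85.319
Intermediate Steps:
L(g) = -8*g/3 (L(g) = ((-2)³*g)/3 = (-8*g)/3 = -8*g/3)
P = -3905118137/488141104 (P = -8 + 1/(45642 - 8/3*(-129)/(-42780)) = -8 + 1/(45642 + 344*(-1/42780)) = -8 + 1/(45642 - 86/10695) = -8 + 1/(488141104/10695) = -8 + 10695/488141104 = -3905118137/488141104 ≈ -8.0000)
√(-9426/(-19305) + 8708) + P = √(-9426/(-19305) + 8708) - 3905118137/488141104 = √(-9426*(-1/19305) + 8708) - 3905118137/488141104 = √(3142/6435 + 8708) - 3905118137/488141104 = √(56039122/6435) - 3905118137/488141104 = √40067972230/2145 - 3905118137/488141104 = -3905118137/488141104 + √40067972230/2145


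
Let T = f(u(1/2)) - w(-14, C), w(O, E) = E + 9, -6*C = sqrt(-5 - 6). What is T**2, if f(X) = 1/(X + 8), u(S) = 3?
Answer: 344413/4356 - 98*I*sqrt(11)/33 ≈ 79.066 - 9.8494*I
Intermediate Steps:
f(X) = 1/(8 + X)
C = -I*sqrt(11)/6 (C = -sqrt(-5 - 6)/6 = -I*sqrt(11)/6 ≈ -0.55277*I)
w(O, E) = 9 + E
T = -98/11 + I*sqrt(11)/6 (T = 1/(8 + 3) - (9 - I*sqrt(11)/6) = 1/11 + (-9 + I*sqrt(11)/6) = -98/11 + I*sqrt(11)/6 ≈ -8.9091 + 0.55277*I)
T**2 = (-98/11 + I*sqrt(11)/6)**2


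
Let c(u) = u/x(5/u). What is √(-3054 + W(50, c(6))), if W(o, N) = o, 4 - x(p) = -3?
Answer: 2*I*√751 ≈ 54.809*I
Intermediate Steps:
x(p) = 7 (x(p) = 4 - 1*(-3) = 4 + 3 = 7)
c(u) = u/7
√(-3054 + W(50, c(6))) = √(-3054 + 50) = √(-3004) = 2*I*√751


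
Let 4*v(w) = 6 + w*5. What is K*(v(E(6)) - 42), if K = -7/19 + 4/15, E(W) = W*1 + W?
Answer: 493/190 ≈ 2.5947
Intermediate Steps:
E(W) = 2*W (E(W) = W + W = 2*W)
v(w) = 3/2 + 5*w/4 (v(w) = (6 + w*5)/4 = (6 + 5*w)/4 = 3/2 + 5*w/4)
K = -29/285 (K = -7*1/19 + 4*(1/15) = -7/19 + 4/15 = -29/285 ≈ -0.10175)
K*(v(E(6)) - 42) = -29*((3/2 + 5*(2*6)/4) - 42)/285 = -29*((3/2 + (5/4)*12) - 42)/285 = -29*((3/2 + 15) - 42)/285 = -29*(33/2 - 42)/285 = -29/285*(-51/2) = 493/190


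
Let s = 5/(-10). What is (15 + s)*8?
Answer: 116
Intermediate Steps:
s = -½ (s = 5*(-⅒) = -½ ≈ -0.50000)
(15 + s)*8 = (15 - ½)*8 = (29/2)*8 = 116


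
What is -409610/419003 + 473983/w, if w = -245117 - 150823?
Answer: -360781282349/165900047820 ≈ -2.1747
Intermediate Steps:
w = -395940
-409610/419003 + 473983/w = -409610/419003 + 473983/(-395940) = -409610*1/419003 + 473983*(-1/395940) = -409610/419003 - 473983/395940 = -360781282349/165900047820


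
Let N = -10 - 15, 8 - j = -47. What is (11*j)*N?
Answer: -15125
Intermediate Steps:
j = 55 (j = 8 - 1*(-47) = 8 + 47 = 55)
N = -25
(11*j)*N = (11*55)*(-25) = 605*(-25) = -15125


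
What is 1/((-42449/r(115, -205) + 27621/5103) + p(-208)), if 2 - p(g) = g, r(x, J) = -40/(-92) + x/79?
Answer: -72135/1604187698 ≈ -4.4967e-5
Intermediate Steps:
r(x, J) = 10/23 + x/79 (r(x, J) = -40*(-1/92) + x*(1/79) = 10/23 + x/79)
p(g) = 2 - g
1/((-42449/r(115, -205) + 27621/5103) + p(-208)) = 1/((-42449/(10/23 + (1/79)*115) + 27621/5103) + (2 - 1*(-208))) = 1/((-42449/(10/23 + 115/79) + 27621*(1/5103)) + (2 + 208)) = 1/((-42449/3435/1817 + 341/63) + 210) = 1/((-42449*1817/3435 + 341/63) + 210) = 1/((-77129833/3435 + 341/63) + 210) = 1/(-1619336048/72135 + 210) = 1/(-1604187698/72135) = -72135/1604187698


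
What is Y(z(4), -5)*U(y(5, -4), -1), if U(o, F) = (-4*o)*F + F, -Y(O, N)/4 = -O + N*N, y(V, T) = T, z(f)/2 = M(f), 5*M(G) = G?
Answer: 7956/5 ≈ 1591.2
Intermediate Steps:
M(G) = G/5
z(f) = 2*f/5 (z(f) = 2*(f/5) = 2*f/5)
Y(O, N) = -4*N² + 4*O (Y(O, N) = -4*(-O + N*N) = -4*(-O + N²) = -4*(N² - O) = -4*N² + 4*O)
U(o, F) = F - 4*F*o (U(o, F) = -4*F*o + F = F - 4*F*o)
Y(z(4), -5)*U(y(5, -4), -1) = (-4*(-5)² + 4*((⅖)*4))*(-(1 - 4*(-4))) = (-4*25 + 4*(8/5))*(-(1 + 16)) = (-100 + 32/5)*(-1*17) = -468/5*(-17) = 7956/5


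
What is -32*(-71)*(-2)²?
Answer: 9088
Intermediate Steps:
-32*(-71)*(-2)² = 2272*4 = 9088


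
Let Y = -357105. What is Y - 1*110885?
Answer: -467990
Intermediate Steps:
Y - 1*110885 = -357105 - 1*110885 = -357105 - 110885 = -467990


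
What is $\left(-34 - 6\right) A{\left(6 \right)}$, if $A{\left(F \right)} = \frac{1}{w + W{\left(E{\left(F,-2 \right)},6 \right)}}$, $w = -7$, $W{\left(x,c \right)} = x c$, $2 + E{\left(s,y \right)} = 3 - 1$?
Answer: $\frac{40}{7} \approx 5.7143$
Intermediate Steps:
$E{\left(s,y \right)} = 0$ ($E{\left(s,y \right)} = -2 + \left(3 - 1\right) = -2 + 2 = 0$)
$W{\left(x,c \right)} = c x$
$A{\left(F \right)} = - \frac{1}{7}$ ($A{\left(F \right)} = \frac{1}{-7 + 6 \cdot 0} = \frac{1}{-7 + 0} = \frac{1}{-7} = - \frac{1}{7}$)
$\left(-34 - 6\right) A{\left(6 \right)} = \left(-34 - 6\right) \left(- \frac{1}{7}\right) = \left(-40\right) \left(- \frac{1}{7}\right) = \frac{40}{7}$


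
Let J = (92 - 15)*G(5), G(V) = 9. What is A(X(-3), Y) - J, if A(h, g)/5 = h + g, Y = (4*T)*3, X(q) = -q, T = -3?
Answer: -858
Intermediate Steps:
Y = -36 (Y = (4*(-3))*3 = -12*3 = -36)
A(h, g) = 5*g + 5*h (A(h, g) = 5*(h + g) = 5*(g + h) = 5*g + 5*h)
J = 693 (J = (92 - 15)*9 = 77*9 = 693)
A(X(-3), Y) - J = (5*(-36) + 5*(-1*(-3))) - 1*693 = (-180 + 5*3) - 693 = (-180 + 15) - 693 = -165 - 693 = -858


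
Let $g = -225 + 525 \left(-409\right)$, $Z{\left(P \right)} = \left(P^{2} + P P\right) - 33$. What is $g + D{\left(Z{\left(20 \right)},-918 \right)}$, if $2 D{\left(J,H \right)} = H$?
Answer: $-215409$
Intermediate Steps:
$Z{\left(P \right)} = -33 + 2 P^{2}$ ($Z{\left(P \right)} = \left(P^{2} + P^{2}\right) - 33 = 2 P^{2} - 33 = -33 + 2 P^{2}$)
$D{\left(J,H \right)} = \frac{H}{2}$
$g = -214950$ ($g = -225 - 214725 = -214950$)
$g + D{\left(Z{\left(20 \right)},-918 \right)} = -214950 + \frac{1}{2} \left(-918\right) = -214950 - 459 = -215409$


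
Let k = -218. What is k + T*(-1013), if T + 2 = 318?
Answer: -320326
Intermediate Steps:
T = 316 (T = -2 + 318 = 316)
k + T*(-1013) = -218 + 316*(-1013) = -218 - 320108 = -320326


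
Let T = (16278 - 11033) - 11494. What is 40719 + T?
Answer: 34470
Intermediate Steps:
T = -6249 (T = 5245 - 11494 = -6249)
40719 + T = 40719 - 6249 = 34470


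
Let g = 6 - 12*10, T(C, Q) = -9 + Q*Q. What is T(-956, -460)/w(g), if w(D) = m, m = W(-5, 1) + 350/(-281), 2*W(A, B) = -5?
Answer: -118914142/2105 ≈ -56491.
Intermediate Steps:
T(C, Q) = -9 + Q**2
W(A, B) = -5/2 (W(A, B) = (1/2)*(-5) = -5/2)
g = -114 (g = 6 - 120 = -114)
m = -2105/562 (m = -5/2 + 350/(-281) = -5/2 + 350*(-1/281) = -5/2 - 350/281 = -2105/562 ≈ -3.7456)
w(D) = -2105/562
T(-956, -460)/w(g) = (-9 + (-460)**2)/(-2105/562) = (-9 + 211600)*(-562/2105) = 211591*(-562/2105) = -118914142/2105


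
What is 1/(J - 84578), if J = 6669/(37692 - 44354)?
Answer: -6662/563465305 ≈ -1.1823e-5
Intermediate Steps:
J = -6669/6662 (J = 6669/(-6662) = 6669*(-1/6662) = -6669/6662 ≈ -1.0011)
1/(J - 84578) = 1/(-6669/6662 - 84578) = 1/(-563465305/6662) = -6662/563465305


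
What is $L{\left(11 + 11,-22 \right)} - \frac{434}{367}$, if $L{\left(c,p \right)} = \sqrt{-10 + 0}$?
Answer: $- \frac{434}{367} + i \sqrt{10} \approx -1.1826 + 3.1623 i$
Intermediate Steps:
$L{\left(c,p \right)} = i \sqrt{10}$ ($L{\left(c,p \right)} = \sqrt{-10} = i \sqrt{10}$)
$L{\left(11 + 11,-22 \right)} - \frac{434}{367} = i \sqrt{10} - \frac{434}{367} = - \frac{434}{367} + i \sqrt{10}$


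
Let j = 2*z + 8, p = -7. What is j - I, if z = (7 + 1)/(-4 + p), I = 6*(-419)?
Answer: 27726/11 ≈ 2520.5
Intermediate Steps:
I = -2514
z = -8/11 (z = (7 + 1)/(-4 - 7) = 8/(-11) = 8*(-1/11) = -8/11 ≈ -0.72727)
j = 72/11 (j = 2*(-8/11) + 8 = -16/11 + 8 = 72/11 ≈ 6.5455)
j - I = 72/11 - 1*(-2514) = 72/11 + 2514 = 27726/11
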